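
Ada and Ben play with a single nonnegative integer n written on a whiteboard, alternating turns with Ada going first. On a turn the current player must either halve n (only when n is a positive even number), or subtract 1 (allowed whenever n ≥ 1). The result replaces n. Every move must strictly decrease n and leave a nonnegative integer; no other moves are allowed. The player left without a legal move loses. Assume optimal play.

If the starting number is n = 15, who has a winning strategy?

Compute win/loss labels from the base case upward. A position with no move is L. Any other position is W if it can reach an L in one move, else L.
n=0: no move → L
n=1: →0(L), so W
n=2: →1(W) only, which is W, so L
n=3: →2(L), so W
n=4: →2(L), so W
n=5: →4(W) only, which is W, so L
n=6: →5(L), so W
n=7: →6(W) only, which is W, so L
n=8: →7(L), so W
n=9: →8(W) only, which is W, so L
n=10: →5(L), so W
n=11: →10(W) only, which is W, so L
n=12: →11(L), so W
n=13: →12(W) only, which is W, so L
n=14: →7(L), so W
n=15: →14(W) only, which is W, so L
The starting position 15 is L: whatever Ada does, the opponent receives a W position.

Ben wins.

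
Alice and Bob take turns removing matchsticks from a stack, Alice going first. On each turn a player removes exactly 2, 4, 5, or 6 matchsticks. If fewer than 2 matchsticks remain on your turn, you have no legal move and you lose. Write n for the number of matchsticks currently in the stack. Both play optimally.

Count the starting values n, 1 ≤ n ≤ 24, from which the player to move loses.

Classify positions by backward induction: terminal positions (no move available) are L. From any other position, the mover wins iff some move reaches an L.
n=0: no move → L
n=1: no move → L
n=2: can move to 0, which is L ⇒ W
n=3: can move to 1, which is L ⇒ W
n=4: can move to 0, which is L ⇒ W
n=5: can move to 1, which is L ⇒ W
n=6: can move to 1, which is L ⇒ W
n=7: can move to 1, which is L ⇒ W
n=8: moves to 6(W), 4(W), 3(W), 2(W); every one is W ⇒ L
n=9: moves to 7(W), 5(W), 4(W), 3(W); every one is W ⇒ L
n=10: can move to 8, which is L ⇒ W
n=11: can move to 9, which is L ⇒ W
n=12: can move to 8, which is L ⇒ W
n=13: can move to 9, which is L ⇒ W
n=14: can move to 9, which is L ⇒ W
n=15: can move to 9, which is L ⇒ W
n=16: moves to 14(W), 12(W), 11(W), 10(W); every one is W ⇒ L
n=17: moves to 15(W), 13(W), 12(W), 11(W); every one is W ⇒ L
n=18: can move to 16, which is L ⇒ W
n=19: can move to 17, which is L ⇒ W
n=20: can move to 16, which is L ⇒ W
n=21: can move to 17, which is L ⇒ W
n=22: can move to 17, which is L ⇒ W
n=23: can move to 17, which is L ⇒ W
n=24: moves to 22(W), 20(W), 19(W), 18(W); every one is W ⇒ L
L entries with 1 ≤ n ≤ 24 (n=0 is outside the asked range and is not counted): n = 1, 8, 9, 16, 17, 24; that makes 6.

6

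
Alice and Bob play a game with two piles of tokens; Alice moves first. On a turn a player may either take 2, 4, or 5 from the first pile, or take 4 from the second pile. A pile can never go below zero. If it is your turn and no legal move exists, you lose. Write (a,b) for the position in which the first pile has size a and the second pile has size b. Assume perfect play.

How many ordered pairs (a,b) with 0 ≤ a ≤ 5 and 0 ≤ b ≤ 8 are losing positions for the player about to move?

Build the W/L table. Terminal = L. A non-terminal position is W if it has a move to some L; otherwise it is L.
Every move lowers a or b (never raises either), so fill the grid row by row in increasing a, and left to right within a row: each cell's successors are then already labelled.
      b=0  b=1  b=2  b=3  b=4  b=5  b=6  b=7  b=8
a=0:    L    L    L    L    W    W    W    W    L
a=1:    L    L    L    L    W    W    W    W    L
a=2:    W    W    W    W    L    L    L    L    W
a=3:    W    W    W    W    L    L    L    L    W
a=4:    W    W    W    W    W    W    W    W    W
a=5:    W    W    W    W    W    W    W    W    W
Cells with no legal move (terminal, hence L): (0,0), (0,1), (0,2), (0,3), (1,0), (1,1), (1,2), (1,3).
The remaining L cells, each justified by listing all of its moves:
(0,8): L (sole option (0,4)(W) is W)
(1,8): L (sole option (1,4)(W) is W)
(2,4): L (options (0,4)(W), (2,0)(W) are all W)
(2,5): L (options (0,5)(W), (2,1)(W) are all W)
(2,6): L (options (0,6)(W), (2,2)(W) are all W)
(2,7): L (options (0,7)(W), (2,3)(W) are all W)
(3,4): L (options (1,4)(W), (3,0)(W) are all W)
(3,5): L (options (1,5)(W), (3,1)(W) are all W)
(3,6): L (options (1,6)(W), (3,2)(W) are all W)
(3,7): L (options (1,7)(W), (3,3)(W) are all W)
Every other cell has at least one move into one of the L cells above, so it is W.
L cells per row: a=0: 5, a=1: 5, a=2: 4, a=3: 4, a=4: 0, a=5: 0; total 18.

18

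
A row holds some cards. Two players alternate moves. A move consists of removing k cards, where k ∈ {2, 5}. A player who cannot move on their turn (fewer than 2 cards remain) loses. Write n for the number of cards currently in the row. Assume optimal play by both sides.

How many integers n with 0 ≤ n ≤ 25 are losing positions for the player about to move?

12

Label each position W (a win for the player to move) or L (a loss). A position with no legal move is L; any other position is W exactly when some move reaches an L, and L when every move reaches a W.
n=0: no move → L
n=1: no move → L
n=2: W (go to 0, an L position)
n=3: W (go to 1, an L position)
n=4: L (sole option 2(W) is W)
n=5: W (go to 0, an L position)
n=6: W (go to 4, an L position)
n=7: L (options 5(W), 2(W) are all W)
n=8: L (options 6(W), 3(W) are all W)
n=9: W (go to 7, an L position)
n=10: W (go to 8, an L position)
n=11: L (options 9(W), 6(W) are all W)
n=12: W (go to 7, an L position)
n=13: W (go to 11, an L position)
n=14: L (options 12(W), 9(W) are all W)
n=15: L (options 13(W), 10(W) are all W)
n=16: W (go to 14, an L position)
n=17: W (go to 15, an L position)
n=18: L (options 16(W), 13(W) are all W)
n=19: W (go to 14, an L position)
n=20: W (go to 18, an L position)
n=21: L (options 19(W), 16(W) are all W)
n=22: L (options 20(W), 17(W) are all W)
n=23: W (go to 21, an L position)
n=24: W (go to 22, an L position)
n=25: L (options 23(W), 20(W) are all W)
L entries with 0 ≤ n ≤ 25: n = 0, 1, 4, 7, 8, 11, 14, 15, 18, 21, 22, 25; that makes 12.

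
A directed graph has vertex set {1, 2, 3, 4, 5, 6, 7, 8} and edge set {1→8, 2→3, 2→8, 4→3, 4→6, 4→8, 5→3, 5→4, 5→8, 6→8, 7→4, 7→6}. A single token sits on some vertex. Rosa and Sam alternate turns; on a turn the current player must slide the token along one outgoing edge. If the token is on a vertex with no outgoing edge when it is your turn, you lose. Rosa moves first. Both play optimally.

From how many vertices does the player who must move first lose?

Use the standard recursion: the mover loses at a terminal position; elsewhere, the mover wins exactly when some move hands the opponent an L position.
Every edge goes from a vertex to one that appears earlier in the order 8, 3, 6, 4, 5, 7, 2, 1, so processing vertices in that order labels each vertex after all of its successors.
8: no outgoing edge → L
3: no outgoing edge → L
6: reaches L-position 8 → W
4: reaches L-position 3 → W
5: reaches L-position 3 → W
7: only reaches 4(W), 6(W), all W → L
2: reaches L-position 3 → W
1: reaches L-position 8 → W
The L vertices are 3, 7, 8; that is 3 in all.

3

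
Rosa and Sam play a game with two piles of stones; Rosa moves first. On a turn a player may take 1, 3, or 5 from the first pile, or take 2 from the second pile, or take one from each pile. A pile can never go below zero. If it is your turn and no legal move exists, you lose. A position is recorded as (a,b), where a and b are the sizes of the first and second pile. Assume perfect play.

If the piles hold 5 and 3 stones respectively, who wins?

Sam wins.

Positions with no move are L. A position that does have a move is losing for the player to move precisely when every available move leads to a winning position for the opponent. Fill in the labels:
No move ever increases a pile, so every position that can arise here has a ≤ 5 and b ≤ 3; it is enough to label the cells with 0 ≤ a ≤ 5 and 0 ≤ b ≤ 3.
Every move lowers a or b (never raises either), so fill the grid row by row in increasing a, and left to right within a row: each cell's successors are then already labelled.
      b=0  b=1  b=2  b=3
a=0:    L    L    W    W
a=1:    W    W    W    L
a=2:    L    L    W    W
a=3:    W    W    W    L
a=4:    L    L    W    W
a=5:    W    W    W    L
Cells with no legal move (terminal, hence L): (0,0), (0,1).
The remaining L cells, each justified by listing all of its moves:
(1,3): →(0,3)(W), (1,1)(W), (0,2)(W) — all W, so L
(2,0): →(1,0)(W) only, which is W, so L
(2,1): →(1,1)(W), (1,0)(W) — all W, so L
(3,3): →(2,3)(W), (0,3)(W), (3,1)(W), (2,2)(W) — all W, so L
(4,0): →(3,0)(W), (1,0)(W) — all W, so L
(4,1): →(3,1)(W), (1,1)(W), (3,0)(W) — all W, so L
(5,3): →(4,3)(W), (2,3)(W), (0,3)(W), (5,1)(W), (4,2)(W) — all W, so L
Every other cell has at least one move into one of the L cells above, so it is W.
Every move from (5,3) reaches a W position, so the mover loses.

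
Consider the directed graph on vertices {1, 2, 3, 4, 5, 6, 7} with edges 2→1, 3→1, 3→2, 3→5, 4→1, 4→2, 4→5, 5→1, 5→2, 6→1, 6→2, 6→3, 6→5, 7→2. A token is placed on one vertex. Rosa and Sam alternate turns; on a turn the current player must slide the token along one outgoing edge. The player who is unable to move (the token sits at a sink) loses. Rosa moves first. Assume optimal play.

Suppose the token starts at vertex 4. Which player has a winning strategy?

Compute win/loss labels from the base case upward. A position with no move is L. Any other position is W if it can reach an L in one move, else L.
Every edge goes from a vertex to one that appears earlier in the order 1, 2, 5, 4, 3, 6, 7, so processing vertices in that order labels each vertex after all of its successors.
1: no outgoing edge → L
2: W (go to 1, an L position)
5: W (go to 1, an L position)
4: W (go to 1, an L position)
3: W (go to 1, an L position)
6: W (go to 1, an L position)
7: L (sole option 2(W) is W)
The starting position 4 is W: Rosa should move to 1, handing over an L position.

Rosa wins.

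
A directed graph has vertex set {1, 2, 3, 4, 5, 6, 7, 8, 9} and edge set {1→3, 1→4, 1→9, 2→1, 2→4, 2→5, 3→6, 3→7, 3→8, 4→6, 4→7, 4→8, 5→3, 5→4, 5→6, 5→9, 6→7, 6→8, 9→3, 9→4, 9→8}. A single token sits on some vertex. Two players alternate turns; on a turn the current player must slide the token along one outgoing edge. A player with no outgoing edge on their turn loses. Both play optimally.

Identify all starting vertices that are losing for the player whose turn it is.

1, 5, 7, 8

Positions with no move are L. A position that does have a move is losing for the player to move precisely when every available move leads to a winning position for the opponent. Fill in the labels:
Every edge goes from a vertex to one that appears earlier in the order 8, 7, 6, 3, 4, 9, 5, 1, 2, so processing vertices in that order labels each vertex after all of its successors.
8: no outgoing edge → L
7: no outgoing edge → L
6: →7(L), so W
3: →7(L), so W
4: →7(L), so W
9: →8(L), so W
5: →9(W), 4(W), 3(W), 6(W) — all W, so L
1: →9(W), 4(W), 3(W) — all W, so L
2: →1(L), so W
The losing starting vertices are exactly the entries labelled L in this table (4 of them).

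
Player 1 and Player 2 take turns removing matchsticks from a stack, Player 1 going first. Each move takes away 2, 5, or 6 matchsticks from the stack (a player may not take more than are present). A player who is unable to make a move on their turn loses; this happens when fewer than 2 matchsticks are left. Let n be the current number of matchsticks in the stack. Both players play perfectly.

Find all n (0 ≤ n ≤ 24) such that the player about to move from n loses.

0, 1, 4, 8, 11, 12, 15, 19, 22, 23

Classify positions by backward induction: terminal positions (no move available) are L. From any other position, the mover wins iff some move reaches an L.
n=0: no move → L
n=1: no move → L
n=2: reaches L-position 0 → W
n=3: reaches L-position 1 → W
n=4: only reaches 2(W), which is W → L
n=5: reaches L-position 0 → W
n=6: reaches L-position 4 → W
n=7: reaches L-position 1 → W
n=8: only reaches 6(W), 3(W), 2(W), all W → L
n=9: reaches L-position 4 → W
n=10: reaches L-position 8 → W
n=11: only reaches 9(W), 6(W), 5(W), all W → L
n=12: only reaches 10(W), 7(W), 6(W), all W → L
n=13: reaches L-position 11 → W
n=14: reaches L-position 12 → W
n=15: only reaches 13(W), 10(W), 9(W), all W → L
n=16: reaches L-position 11 → W
n=17: reaches L-position 15 → W
n=18: reaches L-position 12 → W
n=19: only reaches 17(W), 14(W), 13(W), all W → L
n=20: reaches L-position 15 → W
n=21: reaches L-position 19 → W
n=22: only reaches 20(W), 17(W), 16(W), all W → L
n=23: only reaches 21(W), 18(W), 17(W), all W → L
n=24: reaches L-position 22 → W
Reading off the rows marked L gives the requested list; there are 10 such values of n.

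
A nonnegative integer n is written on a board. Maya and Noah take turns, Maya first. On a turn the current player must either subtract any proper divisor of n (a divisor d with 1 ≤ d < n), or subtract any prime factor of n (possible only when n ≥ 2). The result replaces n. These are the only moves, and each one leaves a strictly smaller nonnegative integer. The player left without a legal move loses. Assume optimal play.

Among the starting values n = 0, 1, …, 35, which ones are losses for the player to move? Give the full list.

Compute win/loss labels from the base case upward. A position with no move is L. Any other position is W if it can reach an L in one move, else L.
n=0: no move → L
n=1: no move → L
n=2: W (go to 0, an L position)
n=3: W (go to 0, an L position)
n=4: L (options 2(W), 3(W) are all W)
n=5: W (go to 0, an L position)
n=6: W (go to 4, an L position)
n=7: W (go to 0, an L position)
n=8: W (go to 4, an L position)
n=9: L (options 6(W), 8(W) are all W)
n=10: W (go to 9, an L position)
n=11: W (go to 0, an L position)
n=12: W (go to 9, an L position)
n=13: W (go to 0, an L position)
n=14: L (options 7(W), 12(W), 13(W) are all W)
n=15: W (go to 14, an L position)
n=16: W (go to 14, an L position)
n=17: W (go to 0, an L position)
n=18: W (go to 9, an L position)
n=19: W (go to 0, an L position)
n=20: L (options 10(W), 15(W), 16(W), 18(W), 19(W) are all W)
n=21: W (go to 14, an L position)
n=22: W (go to 20, an L position)
n=23: W (go to 0, an L position)
n=24: W (go to 20, an L position)
n=25: W (go to 20, an L position)
n=26: L (options 13(W), 24(W), 25(W) are all W)
n=27: W (go to 26, an L position)
n=28: W (go to 14, an L position)
n=29: W (go to 0, an L position)
n=30: W (go to 20, an L position)
n=31: W (go to 0, an L position)
n=32: L (options 16(W), 24(W), 28(W), 30(W), 31(W) are all W)
n=33: W (go to 32, an L position)
n=34: W (go to 32, an L position)
n=35: L (options 28(W), 30(W), 34(W) are all W)
Reading off the rows marked L gives the requested list; there are 9 such values of n.

0, 1, 4, 9, 14, 20, 26, 32, 35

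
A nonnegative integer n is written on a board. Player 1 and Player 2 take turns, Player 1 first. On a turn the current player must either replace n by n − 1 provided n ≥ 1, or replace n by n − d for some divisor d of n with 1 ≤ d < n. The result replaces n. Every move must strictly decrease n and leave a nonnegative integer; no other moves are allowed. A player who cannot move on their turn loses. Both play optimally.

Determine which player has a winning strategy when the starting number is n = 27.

Positions with no move are L. A position that does have a move is losing for the player to move precisely when every available move leads to a winning position for the opponent. Fill in the labels:
n=0: no move → L
n=1: reaches L-position 0 → W
n=2: only reaches 1(W), which is W → L
n=3: reaches L-position 2 → W
n=4: reaches L-position 2 → W
n=5: only reaches 4(W), which is W → L
n=6: reaches L-position 5 → W
n=7: only reaches 6(W), which is W → L
n=8: reaches L-position 7 → W
n=9: only reaches 6(W), 8(W), all W → L
n=10: reaches L-position 5 → W
n=11: only reaches 10(W), which is W → L
n=12: reaches L-position 9 → W
n=13: only reaches 12(W), which is W → L
n=14: reaches L-position 7 → W
n=15: only reaches 10(W), 12(W), 14(W), all W → L
n=16: reaches L-position 15 → W
n=17: only reaches 16(W), which is W → L
n=18: reaches L-position 9 → W
n=19: only reaches 18(W), which is W → L
n=20: reaches L-position 15 → W
n=21: only reaches 14(W), 18(W), 20(W), all W → L
n=22: reaches L-position 11 → W
n=23: only reaches 22(W), which is W → L
n=24: reaches L-position 21 → W
n=25: only reaches 20(W), 24(W), all W → L
n=26: reaches L-position 13 → W
n=27: only reaches 18(W), 24(W), 26(W), all W → L
Every move from 27 reaches a W position, so the mover loses.

Player 2 wins.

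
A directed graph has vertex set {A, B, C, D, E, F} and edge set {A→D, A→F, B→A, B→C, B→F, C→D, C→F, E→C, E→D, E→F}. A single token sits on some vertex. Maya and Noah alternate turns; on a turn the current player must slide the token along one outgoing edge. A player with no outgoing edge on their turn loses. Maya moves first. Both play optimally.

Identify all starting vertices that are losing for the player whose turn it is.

D, F

Build the W/L table. Terminal = L. A non-terminal position is W if it has a move to some L; otherwise it is L.
Every edge goes from a vertex to one that appears earlier in the order F, D, C, E, A, B, so processing vertices in that order labels each vertex after all of its successors.
F: no outgoing edge → L
D: no outgoing edge → L
C: reaches L-position D → W
E: reaches L-position D → W
A: reaches L-position D → W
B: reaches L-position F → W
Reading off the rows marked L gives the requested list; there are 2 such vertices.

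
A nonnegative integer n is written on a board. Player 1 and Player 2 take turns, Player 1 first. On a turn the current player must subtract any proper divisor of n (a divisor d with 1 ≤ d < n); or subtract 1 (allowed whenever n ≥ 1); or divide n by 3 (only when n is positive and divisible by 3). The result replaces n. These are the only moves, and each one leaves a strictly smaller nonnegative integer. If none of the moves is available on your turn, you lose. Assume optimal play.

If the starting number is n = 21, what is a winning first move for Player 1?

Move to 7.

Label each position W (a win for the player to move) or L (a loss). A position with no legal move is L; any other position is W exactly when some move reaches an L, and L when every move reaches a W.
n=0: no move → L
n=1: W (go to 0, an L position)
n=2: L (sole option 1(W) is W)
n=3: W (go to 2, an L position)
n=4: W (go to 2, an L position)
n=5: L (sole option 4(W) is W)
n=6: W (go to 2, an L position)
n=7: L (sole option 6(W) is W)
n=8: W (go to 7, an L position)
n=9: L (options 3(W), 6(W), 8(W) are all W)
n=10: W (go to 5, an L position)
n=11: L (sole option 10(W) is W)
n=12: W (go to 9, an L position)
n=13: L (sole option 12(W) is W)
n=14: W (go to 7, an L position)
n=15: W (go to 5, an L position)
n=16: L (options 8(W), 12(W), 14(W), 15(W) are all W)
n=17: W (go to 16, an L position)
n=18: W (go to 9, an L position)
n=19: L (sole option 18(W) is W)
n=20: W (go to 16, an L position)
n=21: W (go to 7, an L position)
From 21, the L positions reachable in one move are: 7.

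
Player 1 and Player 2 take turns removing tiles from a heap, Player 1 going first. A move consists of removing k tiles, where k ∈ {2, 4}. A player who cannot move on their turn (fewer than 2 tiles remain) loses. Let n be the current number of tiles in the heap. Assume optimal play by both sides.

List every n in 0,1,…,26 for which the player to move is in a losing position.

Classify positions by backward induction: terminal positions (no move available) are L. From any other position, the mover wins iff some move reaches an L.
n=0: no move → L
n=1: no move → L
n=2: can move to 0, which is L ⇒ W
n=3: can move to 1, which is L ⇒ W
n=4: can move to 0, which is L ⇒ W
n=5: can move to 1, which is L ⇒ W
n=6: moves to 4(W), 2(W); every one is W ⇒ L
n=7: moves to 5(W), 3(W); every one is W ⇒ L
n=8: can move to 6, which is L ⇒ W
n=9: can move to 7, which is L ⇒ W
n=10: can move to 6, which is L ⇒ W
n=11: can move to 7, which is L ⇒ W
n=12: moves to 10(W), 8(W); every one is W ⇒ L
n=13: moves to 11(W), 9(W); every one is W ⇒ L
n=14: can move to 12, which is L ⇒ W
n=15: can move to 13, which is L ⇒ W
n=16: can move to 12, which is L ⇒ W
n=17: can move to 13, which is L ⇒ W
n=18: moves to 16(W), 14(W); every one is W ⇒ L
n=19: moves to 17(W), 15(W); every one is W ⇒ L
n=20: can move to 18, which is L ⇒ W
n=21: can move to 19, which is L ⇒ W
n=22: can move to 18, which is L ⇒ W
n=23: can move to 19, which is L ⇒ W
n=24: moves to 22(W), 20(W); every one is W ⇒ L
n=25: moves to 23(W), 21(W); every one is W ⇒ L
n=26: can move to 24, which is L ⇒ W
Reading off the rows marked L gives the requested list; there are 10 such values of n.

0, 1, 6, 7, 12, 13, 18, 19, 24, 25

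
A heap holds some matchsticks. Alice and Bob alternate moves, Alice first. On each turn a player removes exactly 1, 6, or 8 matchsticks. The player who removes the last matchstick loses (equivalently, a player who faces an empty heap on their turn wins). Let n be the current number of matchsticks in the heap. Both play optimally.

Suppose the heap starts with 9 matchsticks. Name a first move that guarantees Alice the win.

Work bottom-up. With no move the player to move wins. Otherwise the position is W if at least one move leads to an L position for the opponent, and L if every move leads to a W.
n=0: no move; the opponent has just taken the last matchstick and therefore loses → W
n=1: the only move is to 0(W), a W ⇒ L
n=2: can move to 1, which is L ⇒ W
n=3: the only move is to 2(W), a W ⇒ L
n=4: can move to 3, which is L ⇒ W
n=5: the only move is to 4(W), a W ⇒ L
n=6: can move to 5, which is L ⇒ W
n=7: can move to 1, which is L ⇒ W
n=8: moves to 7(W), 2(W), 0(W); every one is W ⇒ L
n=9: can move to 8, which is L ⇒ W
From 9, the L positions reachable in one move are: 8, 3, 1. Any move reaching one of these is winning.

Remove 1, leaving 8.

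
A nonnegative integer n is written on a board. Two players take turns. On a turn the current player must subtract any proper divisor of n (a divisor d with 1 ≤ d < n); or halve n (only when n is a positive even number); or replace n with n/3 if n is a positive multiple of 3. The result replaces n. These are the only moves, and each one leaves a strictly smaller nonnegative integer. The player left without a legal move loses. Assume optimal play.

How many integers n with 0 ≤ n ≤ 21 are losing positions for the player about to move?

Compute win/loss labels from the base case upward. A position with no move is L. Any other position is W if it can reach an L in one move, else L.
n=0: no move → L
n=1: no move → L
n=2: can move to 1, which is L ⇒ W
n=3: can move to 1, which is L ⇒ W
n=4: moves to 2(W), 3(W); every one is W ⇒ L
n=5: can move to 4, which is L ⇒ W
n=6: can move to 4, which is L ⇒ W
n=7: the only move is to 6(W), a W ⇒ L
n=8: can move to 4, which is L ⇒ W
n=9: moves to 3(W), 6(W), 8(W); every one is W ⇒ L
n=10: can move to 9, which is L ⇒ W
n=11: the only move is to 10(W), a W ⇒ L
n=12: can move to 4, which is L ⇒ W
n=13: the only move is to 12(W), a W ⇒ L
n=14: can move to 7, which is L ⇒ W
n=15: moves to 5(W), 10(W), 12(W), 14(W); every one is W ⇒ L
n=16: can move to 15, which is L ⇒ W
n=17: the only move is to 16(W), a W ⇒ L
n=18: can move to 9, which is L ⇒ W
n=19: the only move is to 18(W), a W ⇒ L
n=20: can move to 15, which is L ⇒ W
n=21: can move to 7, which is L ⇒ W
L entries with 0 ≤ n ≤ 21: n = 0, 1, 4, 7, 9, 11, 13, 15, 17, 19; that makes 10.

10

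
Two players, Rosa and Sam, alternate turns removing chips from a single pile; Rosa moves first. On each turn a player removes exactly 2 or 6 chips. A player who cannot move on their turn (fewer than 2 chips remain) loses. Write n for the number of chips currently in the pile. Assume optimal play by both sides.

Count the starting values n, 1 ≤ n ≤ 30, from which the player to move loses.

15

Label each position W (a win for the player to move) or L (a loss). A position with no legal move is L; any other position is W exactly when some move reaches an L, and L when every move reaches a W.
n=0: no move → L
n=1: no move → L
n=2: reaches L-position 0 → W
n=3: reaches L-position 1 → W
n=4: only reaches 2(W), which is W → L
n=5: only reaches 3(W), which is W → L
n=6: reaches L-position 4 → W
n=7: reaches L-position 5 → W
n=8: only reaches 6(W), 2(W), all W → L
n=9: only reaches 7(W), 3(W), all W → L
n=10: reaches L-position 8 → W
n=11: reaches L-position 9 → W
n=12: only reaches 10(W), 6(W), all W → L
n=13: only reaches 11(W), 7(W), all W → L
n=14: reaches L-position 12 → W
n=15: reaches L-position 13 → W
n=16: only reaches 14(W), 10(W), all W → L
n=17: only reaches 15(W), 11(W), all W → L
n=18: reaches L-position 16 → W
n=19: reaches L-position 17 → W
n=20: only reaches 18(W), 14(W), all W → L
n=21: only reaches 19(W), 15(W), all W → L
n=22: reaches L-position 20 → W
n=23: reaches L-position 21 → W
n=24: only reaches 22(W), 18(W), all W → L
n=25: only reaches 23(W), 19(W), all W → L
n=26: reaches L-position 24 → W
n=27: reaches L-position 25 → W
n=28: only reaches 26(W), 22(W), all W → L
n=29: only reaches 27(W), 23(W), all W → L
n=30: reaches L-position 28 → W
L entries with 1 ≤ n ≤ 30 (n=0 is outside the asked range and is not counted): n = 1, 4, 5, 8, 9, 12, 13, 16, 17, 20, 21, 24, 25, 28, 29; that makes 15.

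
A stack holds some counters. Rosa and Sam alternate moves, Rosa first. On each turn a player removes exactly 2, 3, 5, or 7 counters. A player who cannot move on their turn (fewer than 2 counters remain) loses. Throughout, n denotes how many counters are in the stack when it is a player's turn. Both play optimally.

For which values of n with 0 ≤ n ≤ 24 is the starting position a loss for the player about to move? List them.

Compute win/loss labels from the base case upward. A position with no move is L. Any other position is W if it can reach an L in one move, else L.
n=0: no move → L
n=1: no move → L
n=2: can move to 0, which is L ⇒ W
n=3: can move to 1, which is L ⇒ W
n=4: can move to 1, which is L ⇒ W
n=5: can move to 0, which is L ⇒ W
n=6: can move to 1, which is L ⇒ W
n=7: can move to 0, which is L ⇒ W
n=8: can move to 1, which is L ⇒ W
n=9: moves to 7(W), 6(W), 4(W), 2(W); every one is W ⇒ L
n=10: moves to 8(W), 7(W), 5(W), 3(W); every one is W ⇒ L
n=11: can move to 9, which is L ⇒ W
n=12: can move to 10, which is L ⇒ W
n=13: can move to 10, which is L ⇒ W
n=14: can move to 9, which is L ⇒ W
n=15: can move to 10, which is L ⇒ W
n=16: can move to 9, which is L ⇒ W
n=17: can move to 10, which is L ⇒ W
n=18: moves to 16(W), 15(W), 13(W), 11(W); every one is W ⇒ L
n=19: moves to 17(W), 16(W), 14(W), 12(W); every one is W ⇒ L
n=20: can move to 18, which is L ⇒ W
n=21: can move to 19, which is L ⇒ W
n=22: can move to 19, which is L ⇒ W
n=23: can move to 18, which is L ⇒ W
n=24: can move to 19, which is L ⇒ W
Reading off the rows marked L gives the requested list; there are 6 such values of n.

0, 1, 9, 10, 18, 19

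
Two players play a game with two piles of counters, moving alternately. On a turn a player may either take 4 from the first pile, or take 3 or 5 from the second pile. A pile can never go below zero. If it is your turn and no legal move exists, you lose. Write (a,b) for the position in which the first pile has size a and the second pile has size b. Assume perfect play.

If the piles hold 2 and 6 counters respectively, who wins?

Use the standard recursion: the mover loses at a terminal position; elsewhere, the mover wins exactly when some move hands the opponent an L position.
No move ever increases a pile, so every position that can arise here has a ≤ 2 and b ≤ 6; it is enough to label the cells with 0 ≤ a ≤ 2 and 0 ≤ b ≤ 6.
Every move lowers a or b (never raises either), so fill the grid row by row in increasing a, and left to right within a row: each cell's successors are then already labelled.
      b=0  b=1  b=2  b=3  b=4  b=5  b=6
a=0:    L    L    L    W    W    W    W
a=1:    L    L    L    W    W    W    W
a=2:    L    L    L    W    W    W    W
Cells with no legal move (terminal, hence L): (0,0), (0,1), (0,2), (1,0), (1,1), (1,2), (2,0), (2,1), (2,2).
Every other cell has at least one move into one of the L cells above, so it is W.
The starting position (2,6) is W: the player to move should move to (2,1), handing over an L position.

The first player wins.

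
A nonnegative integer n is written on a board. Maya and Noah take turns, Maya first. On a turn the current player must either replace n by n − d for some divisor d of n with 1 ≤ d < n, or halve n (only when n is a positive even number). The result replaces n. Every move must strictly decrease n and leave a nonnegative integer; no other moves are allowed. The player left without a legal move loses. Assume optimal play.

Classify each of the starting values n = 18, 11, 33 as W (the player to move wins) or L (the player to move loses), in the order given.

Compute win/loss labels from the base case upward. A position with no move is L. Any other position is W if it can reach an L in one move, else L.
n=0: no move → L
n=1: no move → L
n=2: can move to 1, which is L ⇒ W
n=3: the only move is to 2(W), a W ⇒ L
n=4: can move to 3, which is L ⇒ W
n=5: the only move is to 4(W), a W ⇒ L
n=6: can move to 3, which is L ⇒ W
n=7: the only move is to 6(W), a W ⇒ L
n=8: can move to 7, which is L ⇒ W
n=9: moves to 6(W), 8(W); every one is W ⇒ L
n=10: can move to 5, which is L ⇒ W
n=11: the only move is to 10(W), a W ⇒ L
n=12: can move to 9, which is L ⇒ W
n=13: the only move is to 12(W), a W ⇒ L
n=14: can move to 7, which is L ⇒ W
n=15: moves to 10(W), 12(W), 14(W); every one is W ⇒ L
n=16: can move to 15, which is L ⇒ W
n=17: the only move is to 16(W), a W ⇒ L
n=18: can move to 9, which is L ⇒ W
n=19: the only move is to 18(W), a W ⇒ L
n=20: can move to 15, which is L ⇒ W
n=21: moves to 14(W), 18(W), 20(W); every one is W ⇒ L
n=22: can move to 11, which is L ⇒ W
n=23: the only move is to 22(W), a W ⇒ L
n=24: can move to 21, which is L ⇒ W
n=25: moves to 20(W), 24(W); every one is W ⇒ L
n=26: can move to 13, which is L ⇒ W
n=27: moves to 18(W), 24(W), 26(W); every one is W ⇒ L
n=28: can move to 21, which is L ⇒ W
n=29: the only move is to 28(W), a W ⇒ L
n=30: can move to 15, which is L ⇒ W
n=31: the only move is to 30(W), a W ⇒ L
n=32: can move to 31, which is L ⇒ W
n=33: moves to 22(W), 30(W), 32(W); every one is W ⇒ L

18: W, 11: L, 33: L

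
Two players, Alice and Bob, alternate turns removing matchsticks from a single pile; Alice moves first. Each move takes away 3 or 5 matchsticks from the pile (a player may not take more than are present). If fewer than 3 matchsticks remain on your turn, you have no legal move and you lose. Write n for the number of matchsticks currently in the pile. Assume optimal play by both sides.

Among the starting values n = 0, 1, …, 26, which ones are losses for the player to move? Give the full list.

Classify positions by backward induction: terminal positions (no move available) are L. From any other position, the mover wins iff some move reaches an L.
n=0: no move → L
n=1: no move → L
n=2: no move → L
n=3: W (go to 0, an L position)
n=4: W (go to 1, an L position)
n=5: W (go to 2, an L position)
n=6: W (go to 1, an L position)
n=7: W (go to 2, an L position)
n=8: L (options 5(W), 3(W) are all W)
n=9: L (options 6(W), 4(W) are all W)
n=10: L (options 7(W), 5(W) are all W)
n=11: W (go to 8, an L position)
n=12: W (go to 9, an L position)
n=13: W (go to 10, an L position)
n=14: W (go to 9, an L position)
n=15: W (go to 10, an L position)
n=16: L (options 13(W), 11(W) are all W)
n=17: L (options 14(W), 12(W) are all W)
n=18: L (options 15(W), 13(W) are all W)
n=19: W (go to 16, an L position)
n=20: W (go to 17, an L position)
n=21: W (go to 18, an L position)
n=22: W (go to 17, an L position)
n=23: W (go to 18, an L position)
n=24: L (options 21(W), 19(W) are all W)
n=25: L (options 22(W), 20(W) are all W)
n=26: L (options 23(W), 21(W) are all W)
Reading off the rows marked L gives the requested list; there are 12 such values of n.

0, 1, 2, 8, 9, 10, 16, 17, 18, 24, 25, 26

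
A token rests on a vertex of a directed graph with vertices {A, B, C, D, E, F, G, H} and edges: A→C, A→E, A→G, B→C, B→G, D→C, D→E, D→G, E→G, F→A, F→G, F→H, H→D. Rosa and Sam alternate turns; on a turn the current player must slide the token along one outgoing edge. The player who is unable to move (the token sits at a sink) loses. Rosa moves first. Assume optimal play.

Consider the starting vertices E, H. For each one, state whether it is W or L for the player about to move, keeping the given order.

E: W, H: L

Use the standard recursion: the mover loses at a terminal position; elsewhere, the mover wins exactly when some move hands the opponent an L position.
Every edge goes from a vertex to one that appears earlier in the order G, C, E, D, H, A, B, F, so processing vertices in that order labels each vertex after all of its successors.
G: no outgoing edge → L
C: no outgoing edge → L
E: W (go to G, an L position)
D: W (go to C, an L position)
H: L (sole option D(W) is W)
A: W (go to C, an L position)
B: W (go to C, an L position)
F: W (go to H, an L position)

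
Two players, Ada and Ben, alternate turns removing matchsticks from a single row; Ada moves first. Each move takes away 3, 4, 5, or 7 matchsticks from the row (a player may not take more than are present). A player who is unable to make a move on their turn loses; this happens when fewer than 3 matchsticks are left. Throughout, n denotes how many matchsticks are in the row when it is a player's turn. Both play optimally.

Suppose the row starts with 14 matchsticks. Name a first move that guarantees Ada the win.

Remove 3, leaving 11.

Compute win/loss labels from the base case upward. A position with no move is L. Any other position is W if it can reach an L in one move, else L.
n=0: no move → L
n=1: no move → L
n=2: no move → L
n=3: reaches L-position 0 → W
n=4: reaches L-position 1 → W
n=5: reaches L-position 2 → W
n=6: reaches L-position 2 → W
n=7: reaches L-position 2 → W
n=8: reaches L-position 1 → W
n=9: reaches L-position 2 → W
n=10: only reaches 7(W), 6(W), 5(W), 3(W), all W → L
n=11: only reaches 8(W), 7(W), 6(W), 4(W), all W → L
n=12: only reaches 9(W), 8(W), 7(W), 5(W), all W → L
n=13: reaches L-position 10 → W
n=14: reaches L-position 11 → W
From 14, the L positions reachable in one move are: 11, 10. Any move reaching one of these is winning.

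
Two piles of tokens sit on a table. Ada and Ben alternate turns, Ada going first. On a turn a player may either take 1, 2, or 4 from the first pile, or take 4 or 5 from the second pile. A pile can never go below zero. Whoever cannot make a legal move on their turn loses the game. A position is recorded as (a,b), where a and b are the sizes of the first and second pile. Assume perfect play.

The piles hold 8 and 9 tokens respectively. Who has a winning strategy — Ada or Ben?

Ada wins.

Build the W/L table. Terminal = L. A non-terminal position is W if it has a move to some L; otherwise it is L.
No move ever increases a pile, so every position that can arise here has a ≤ 8 and b ≤ 9; it is enough to label the cells with 0 ≤ a ≤ 8 and 0 ≤ b ≤ 9.
Every move lowers a or b (never raises either), so fill the grid row by row in increasing a, and left to right within a row: each cell's successors are then already labelled.
      b=0  b=1  b=2  b=3  b=4  b=5  b=6  b=7  b=8  b=9
a=0:    L    L    L    L    W    W    W    W    W    L
a=1:    W    W    W    W    L    L    L    L    W    W
a=2:    W    W    W    W    W    W    W    W    L    W
a=3:    L    L    L    L    W    W    W    W    W    L
a=4:    W    W    W    W    L    L    L    L    W    W
a=5:    W    W    W    W    W    W    W    W    L    W
a=6:    L    L    L    L    W    W    W    W    W    L
a=7:    W    W    W    W    L    L    L    L    W    W
a=8:    W    W    W    W    W    W    W    W    L    W
Cells with no legal move (terminal, hence L): (0,0), (0,1), (0,2), (0,3).
The remaining L cells, each justified by listing all of its moves:
(0,9): only reaches (0,5)(W), (0,4)(W), all W → L
(1,4): only reaches (0,4)(W), (1,0)(W), all W → L
(1,5): only reaches (0,5)(W), (1,1)(W), (1,0)(W), all W → L
(1,6): only reaches (0,6)(W), (1,2)(W), (1,1)(W), all W → L
(1,7): only reaches (0,7)(W), (1,3)(W), (1,2)(W), all W → L
(2,8): only reaches (1,8)(W), (0,8)(W), (2,4)(W), (2,3)(W), all W → L
(3,0): only reaches (2,0)(W), (1,0)(W), all W → L
(3,1): only reaches (2,1)(W), (1,1)(W), all W → L
(3,2): only reaches (2,2)(W), (1,2)(W), all W → L
(3,3): only reaches (2,3)(W), (1,3)(W), all W → L
(3,9): only reaches (2,9)(W), (1,9)(W), (3,5)(W), (3,4)(W), all W → L
(4,4): only reaches (3,4)(W), (2,4)(W), (0,4)(W), (4,0)(W), all W → L
(4,5): only reaches (3,5)(W), (2,5)(W), (0,5)(W), (4,1)(W), (4,0)(W), all W → L
(4,6): only reaches (3,6)(W), (2,6)(W), (0,6)(W), (4,2)(W), (4,1)(W), all W → L
(4,7): only reaches (3,7)(W), (2,7)(W), (0,7)(W), (4,3)(W), (4,2)(W), all W → L
(5,8): only reaches (4,8)(W), (3,8)(W), (1,8)(W), (5,4)(W), (5,3)(W), all W → L
(6,0): only reaches (5,0)(W), (4,0)(W), (2,0)(W), all W → L
(6,1): only reaches (5,1)(W), (4,1)(W), (2,1)(W), all W → L
(6,2): only reaches (5,2)(W), (4,2)(W), (2,2)(W), all W → L
(6,3): only reaches (5,3)(W), (4,3)(W), (2,3)(W), all W → L
(6,9): only reaches (5,9)(W), (4,9)(W), (2,9)(W), (6,5)(W), (6,4)(W), all W → L
(7,4): only reaches (6,4)(W), (5,4)(W), (3,4)(W), (7,0)(W), all W → L
(7,5): only reaches (6,5)(W), (5,5)(W), (3,5)(W), (7,1)(W), (7,0)(W), all W → L
(7,6): only reaches (6,6)(W), (5,6)(W), (3,6)(W), (7,2)(W), (7,1)(W), all W → L
(7,7): only reaches (6,7)(W), (5,7)(W), (3,7)(W), (7,3)(W), (7,2)(W), all W → L
(8,8): only reaches (7,8)(W), (6,8)(W), (4,8)(W), (8,4)(W), (8,3)(W), all W → L
Every other cell has at least one move into one of the L cells above, so it is W.
The starting position (8,9) is W: Ada should move to (6,9), handing over an L position.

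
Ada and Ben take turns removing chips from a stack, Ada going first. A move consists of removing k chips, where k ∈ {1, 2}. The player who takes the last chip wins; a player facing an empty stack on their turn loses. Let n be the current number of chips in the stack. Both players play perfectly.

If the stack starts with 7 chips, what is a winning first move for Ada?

Remove 1, leaving 6.

Compute win/loss labels from the base case upward. A position with no move is L. Any other position is W if it can reach an L in one move, else L.
n=0: no move → L
n=1: W (go to 0, an L position)
n=2: W (go to 0, an L position)
n=3: L (options 2(W), 1(W) are all W)
n=4: W (go to 3, an L position)
n=5: W (go to 3, an L position)
n=6: L (options 5(W), 4(W) are all W)
n=7: W (go to 6, an L position)
From 7, the L positions reachable in one move are: 6.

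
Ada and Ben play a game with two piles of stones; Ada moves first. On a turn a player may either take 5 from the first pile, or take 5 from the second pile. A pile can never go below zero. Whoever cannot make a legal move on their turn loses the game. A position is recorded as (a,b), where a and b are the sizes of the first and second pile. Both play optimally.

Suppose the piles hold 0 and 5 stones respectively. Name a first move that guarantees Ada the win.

Label each position W (a win for the player to move) or L (a loss). A position with no legal move is L; any other position is W exactly when some move reaches an L, and L when every move reaches a W.
No move ever increases a pile, so every position that can arise here has a ≤ 0 and b ≤ 5; it is enough to label the cells with 0 ≤ a ≤ 0 and 0 ≤ b ≤ 5.
Every move lowers a or b (never raises either), so fill the grid row by row in increasing a, and left to right within a row: each cell's successors are then already labelled.
      b=0  b=1  b=2  b=3  b=4  b=5
a=0:    L    L    L    L    L    W
Cells with no legal move (terminal, hence L): (0,0), (0,1), (0,2), (0,3), (0,4).
Every other cell has at least one move into one of the L cells above, so it is W.
From (0,5), the L positions reachable in one move are: (0,0).

Move to (0,0).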